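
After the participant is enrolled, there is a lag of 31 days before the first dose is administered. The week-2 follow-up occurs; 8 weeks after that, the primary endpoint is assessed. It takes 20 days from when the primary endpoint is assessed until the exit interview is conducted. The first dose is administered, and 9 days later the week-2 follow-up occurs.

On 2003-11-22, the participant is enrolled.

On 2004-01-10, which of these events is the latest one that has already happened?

The participant is enrolled: Nov 22, 2003.
The first dose is administered: Nov 22, 2003 + 31 days = Dec 23, 2003.
The week-2 follow-up occurs: Dec 23, 2003 + 9 days = Jan 1, 2004.
The primary endpoint is assessed: Jan 1, 2004 + 8 weeks = Feb 26, 2004.
The exit interview is conducted: Feb 26, 2004 + 20 days = Mar 17, 2004.
Jan 10, 2004 falls between when the week-2 follow-up occurs (Jan 1, 2004) and when the primary endpoint is assessed (Feb 26, 2004).

The week-2 follow-up occurs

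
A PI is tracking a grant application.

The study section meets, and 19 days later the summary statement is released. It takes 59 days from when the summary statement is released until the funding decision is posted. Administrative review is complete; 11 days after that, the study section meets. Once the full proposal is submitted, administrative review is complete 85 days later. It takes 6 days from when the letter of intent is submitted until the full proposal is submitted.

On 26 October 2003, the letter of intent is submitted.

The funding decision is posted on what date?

The letter of intent is submitted: Oct 26, 2003.
The full proposal is submitted: Oct 26, 2003 + 6 days = Nov 1, 2003.
Administrative review is complete: Nov 1, 2003 + 85 days = Jan 25, 2004.
The study section meets: Jan 25, 2004 + 11 days = Feb 5, 2004.
The summary statement is released: Feb 5, 2004 + 19 days = Feb 24, 2004.
The funding decision is posted: Feb 24, 2004 + 59 days = Apr 23, 2004.

23 April 2004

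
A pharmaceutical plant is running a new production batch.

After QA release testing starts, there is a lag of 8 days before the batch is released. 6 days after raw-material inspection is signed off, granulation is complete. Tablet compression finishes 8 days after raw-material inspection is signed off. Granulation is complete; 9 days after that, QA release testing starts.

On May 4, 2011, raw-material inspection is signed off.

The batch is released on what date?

Raw-material inspection is signed off: May 4, 2011.
Granulation is complete: May 4, 2011 + 6 days = May 10, 2011.
QA release testing starts: May 10, 2011 + 9 days = May 19, 2011.
The batch is released: May 19, 2011 + 8 days = May 27, 2011.

May 27, 2011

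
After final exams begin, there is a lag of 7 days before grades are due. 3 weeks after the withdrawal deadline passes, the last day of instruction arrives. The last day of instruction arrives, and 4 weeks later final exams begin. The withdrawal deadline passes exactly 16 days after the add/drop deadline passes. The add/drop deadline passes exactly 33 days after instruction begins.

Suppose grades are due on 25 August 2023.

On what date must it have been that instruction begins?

Grades are due: Aug 25, 2023.
Final exams begin: Aug 25, 2023 − 7 days = Aug 18, 2023.
The last day of instruction arrives: Aug 18, 2023 − 4 weeks = Jul 21, 2023.
The withdrawal deadline passes: Jul 21, 2023 − 3 weeks = Jun 30, 2023.
The add/drop deadline passes: Jun 30, 2023 − 16 days = Jun 14, 2023.
Instruction begins: Jun 14, 2023 − 33 days = May 12, 2023.

12 May 2023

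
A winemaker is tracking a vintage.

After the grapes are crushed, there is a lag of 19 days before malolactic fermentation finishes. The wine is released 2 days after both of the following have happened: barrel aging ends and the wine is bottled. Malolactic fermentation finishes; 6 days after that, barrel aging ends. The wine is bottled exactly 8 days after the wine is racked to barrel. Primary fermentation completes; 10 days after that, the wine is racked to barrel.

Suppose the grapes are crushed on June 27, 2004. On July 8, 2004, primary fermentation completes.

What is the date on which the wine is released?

The grapes are crushed: Jun 27, 2004.
Malolactic fermentation finishes: Jun 27, 2004 + 19 days = Jul 16, 2004.
Barrel aging ends: Jul 16, 2004 + 6 days = Jul 22, 2004.
Primary fermentation completes: Jul 8, 2004.
The wine is racked to barrel: Jul 8, 2004 + 10 days = Jul 18, 2004.
The wine is bottled: Jul 18, 2004 + 8 days = Jul 26, 2004.
Both prerequisites met — barrel aging ends (Jul 22, 2004), the wine is bottled (Jul 26, 2004); the later is Jul 26, 2004.
The wine is released: Jul 26, 2004 + 2 days = Jul 28, 2004.

July 28, 2004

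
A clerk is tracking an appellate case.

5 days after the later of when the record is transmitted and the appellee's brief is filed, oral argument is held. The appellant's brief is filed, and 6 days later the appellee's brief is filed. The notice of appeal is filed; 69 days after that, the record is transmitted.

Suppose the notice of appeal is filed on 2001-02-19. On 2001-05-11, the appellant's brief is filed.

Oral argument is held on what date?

2001-05-22

The notice of appeal is filed: Feb 19, 2001.
The record is transmitted: Feb 19, 2001 + 69 days = Apr 29, 2001.
The appellant's brief is filed: May 11, 2001.
The appellee's brief is filed: May 11, 2001 + 6 days = May 17, 2001.
Both prerequisites met — the record is transmitted (Apr 29, 2001), the appellee's brief is filed (May 17, 2001); the later is May 17, 2001.
Oral argument is held: May 17, 2001 + 5 days = May 22, 2001.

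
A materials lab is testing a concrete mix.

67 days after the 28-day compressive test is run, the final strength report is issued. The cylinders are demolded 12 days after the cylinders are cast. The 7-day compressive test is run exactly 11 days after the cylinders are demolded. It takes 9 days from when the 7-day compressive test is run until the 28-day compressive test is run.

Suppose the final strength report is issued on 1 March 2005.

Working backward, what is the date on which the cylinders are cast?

The final strength report is issued: Mar 1, 2005.
The 28-day compressive test is run: Mar 1, 2005 − 67 days = Dec 24, 2004.
The 7-day compressive test is run: Dec 24, 2004 − 9 days = Dec 15, 2004.
The cylinders are demolded: Dec 15, 2004 − 11 days = Dec 4, 2004.
The cylinders are cast: Dec 4, 2004 − 12 days = Nov 22, 2004.

22 November 2004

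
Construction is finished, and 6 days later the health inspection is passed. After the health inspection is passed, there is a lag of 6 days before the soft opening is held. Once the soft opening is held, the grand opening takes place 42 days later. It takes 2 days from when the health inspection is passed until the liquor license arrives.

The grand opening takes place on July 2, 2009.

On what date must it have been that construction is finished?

May 9, 2009

The grand opening takes place: Jul 2, 2009.
The soft opening is held: Jul 2, 2009 − 42 days = May 21, 2009.
The health inspection is passed: May 21, 2009 − 6 days = May 15, 2009.
Construction is finished: May 15, 2009 − 6 days = May 9, 2009.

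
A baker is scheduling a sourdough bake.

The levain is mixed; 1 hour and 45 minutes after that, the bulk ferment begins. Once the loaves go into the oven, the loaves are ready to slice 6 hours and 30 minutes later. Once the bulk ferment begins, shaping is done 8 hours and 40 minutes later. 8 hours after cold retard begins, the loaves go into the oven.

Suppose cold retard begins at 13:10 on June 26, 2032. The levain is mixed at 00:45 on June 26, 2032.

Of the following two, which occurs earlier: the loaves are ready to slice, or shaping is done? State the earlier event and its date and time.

Cold retard begins: 13:10 Jun 26, 2032.
The loaves go into the oven: 13:10 Jun 26, 2032 + 8h = 21:10 Jun 26, 2032.
The loaves are ready to slice: 21:10 Jun 26, 2032 + 6h30m = 03:40 Jun 27, 2032.
The levain is mixed: 00:45 Jun 26, 2032.
The bulk ferment begins: 00:45 Jun 26, 2032 + 1h45m = 02:30 Jun 26, 2032.
Shaping is done: 02:30 Jun 26, 2032 + 8h40m = 11:10 Jun 26, 2032.
Comparing: the loaves are ready to slice at 03:40 Jun 27, 2032 vs shaping is done at 11:10 Jun 26, 2032. Earlier: shaping is done.

Shaping is done — 11:10 on June 26, 2032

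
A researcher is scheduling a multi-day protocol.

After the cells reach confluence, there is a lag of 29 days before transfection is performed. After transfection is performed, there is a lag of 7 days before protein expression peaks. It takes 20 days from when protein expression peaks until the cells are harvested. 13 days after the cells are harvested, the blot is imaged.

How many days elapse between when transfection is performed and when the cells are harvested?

27 days

Causal path: transfection is performed → protein expression peaks → the cells are harvested.
Total delay along the path: 7 + 20 = 27 days.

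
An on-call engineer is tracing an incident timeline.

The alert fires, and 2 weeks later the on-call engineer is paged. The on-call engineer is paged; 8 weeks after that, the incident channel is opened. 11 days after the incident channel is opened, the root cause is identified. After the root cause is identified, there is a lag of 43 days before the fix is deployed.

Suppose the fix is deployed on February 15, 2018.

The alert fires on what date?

October 14, 2017

The fix is deployed: Feb 15, 2018.
The root cause is identified: Feb 15, 2018 − 43 days = Jan 3, 2018.
The incident channel is opened: Jan 3, 2018 − 11 days = Dec 23, 2017.
The on-call engineer is paged: Dec 23, 2017 − 8 weeks = Oct 28, 2017.
The alert fires: Oct 28, 2017 − 2 weeks = Oct 14, 2017.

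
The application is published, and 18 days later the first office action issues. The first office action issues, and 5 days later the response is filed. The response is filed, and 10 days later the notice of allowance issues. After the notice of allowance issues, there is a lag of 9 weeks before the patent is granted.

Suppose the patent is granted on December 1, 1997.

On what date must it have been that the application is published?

August 27, 1997

The patent is granted: Dec 1, 1997.
The notice of allowance issues: Dec 1, 1997 − 9 weeks = Sep 29, 1997.
The response is filed: Sep 29, 1997 − 10 days = Sep 19, 1997.
The first office action issues: Sep 19, 1997 − 5 days = Sep 14, 1997.
The application is published: Sep 14, 1997 − 18 days = Aug 27, 1997.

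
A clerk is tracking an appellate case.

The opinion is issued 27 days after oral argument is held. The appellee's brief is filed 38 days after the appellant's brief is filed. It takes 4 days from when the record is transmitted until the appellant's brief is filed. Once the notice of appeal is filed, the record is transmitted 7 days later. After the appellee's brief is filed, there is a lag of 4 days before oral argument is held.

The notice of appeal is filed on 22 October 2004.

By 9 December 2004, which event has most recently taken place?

The notice of appeal is filed: Oct 22, 2004.
The record is transmitted: Oct 22, 2004 + 7 days = Oct 29, 2004.
The appellant's brief is filed: Oct 29, 2004 + 4 days = Nov 2, 2004.
The appellee's brief is filed: Nov 2, 2004 + 38 days = Dec 10, 2004.
Oral argument is held: Dec 10, 2004 + 4 days = Dec 14, 2004.
The opinion is issued: Dec 14, 2004 + 27 days = Jan 10, 2005.
Dec 9, 2004 falls between when the appellant's brief is filed (Nov 2, 2004) and when the appellee's brief is filed (Dec 10, 2004).

The appellant's brief is filed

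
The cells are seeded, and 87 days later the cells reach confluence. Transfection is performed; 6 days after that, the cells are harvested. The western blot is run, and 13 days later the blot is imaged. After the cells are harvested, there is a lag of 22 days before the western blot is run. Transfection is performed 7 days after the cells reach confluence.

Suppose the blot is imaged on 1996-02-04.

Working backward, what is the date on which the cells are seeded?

1995-09-22

The blot is imaged: Feb 4, 1996.
The western blot is run: Feb 4, 1996 − 13 days = Jan 22, 1996.
The cells are harvested: Jan 22, 1996 − 22 days = Dec 31, 1995.
Transfection is performed: Dec 31, 1995 − 6 days = Dec 25, 1995.
The cells reach confluence: Dec 25, 1995 − 7 days = Dec 18, 1995.
The cells are seeded: Dec 18, 1995 − 87 days = Sep 22, 1995.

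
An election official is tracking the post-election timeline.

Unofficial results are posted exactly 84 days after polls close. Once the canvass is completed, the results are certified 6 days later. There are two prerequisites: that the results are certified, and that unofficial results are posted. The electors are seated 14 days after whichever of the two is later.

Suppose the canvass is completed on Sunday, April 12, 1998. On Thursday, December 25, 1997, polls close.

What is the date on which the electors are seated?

The canvass is completed: Apr 12, 1998.
The results are certified: Apr 12, 1998 + 6 days = Apr 18, 1998.
Polls close: Dec 25, 1997.
Unofficial results are posted: Dec 25, 1997 + 84 days = Mar 19, 1998.
Both prerequisites met — the results are certified (Apr 18, 1998), unofficial results are posted (Mar 19, 1998); the later is Apr 18, 1998.
The electors are seated: Apr 18, 1998 + 14 days = May 2, 1998.

Saturday, May 2, 1998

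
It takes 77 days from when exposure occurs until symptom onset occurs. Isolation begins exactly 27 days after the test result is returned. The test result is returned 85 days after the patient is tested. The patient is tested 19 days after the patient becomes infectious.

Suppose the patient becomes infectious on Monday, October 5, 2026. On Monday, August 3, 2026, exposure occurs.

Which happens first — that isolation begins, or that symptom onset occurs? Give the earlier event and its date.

The patient becomes infectious: Oct 5, 2026.
The patient is tested: Oct 5, 2026 + 19 days = Oct 24, 2026.
The test result is returned: Oct 24, 2026 + 85 days = Jan 17, 2027.
Isolation begins: Jan 17, 2027 + 27 days = Feb 13, 2027.
Exposure occurs: Aug 3, 2026.
Symptom onset occurs: Aug 3, 2026 + 77 days = Oct 19, 2026.
Comparing: isolation begins on Feb 13, 2027 vs symptom onset occurs on Oct 19, 2026. Earlier: symptom onset occurs.

Symptom onset occurs — Monday, October 19, 2026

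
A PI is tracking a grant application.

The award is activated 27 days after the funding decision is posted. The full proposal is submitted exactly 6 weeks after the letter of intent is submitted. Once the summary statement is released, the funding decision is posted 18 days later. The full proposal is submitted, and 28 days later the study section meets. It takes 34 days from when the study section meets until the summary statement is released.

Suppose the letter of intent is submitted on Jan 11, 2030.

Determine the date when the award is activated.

Jun 9, 2030

The letter of intent is submitted: Jan 11, 2030.
The full proposal is submitted: Jan 11, 2030 + 6 weeks = Feb 22, 2030.
The study section meets: Feb 22, 2030 + 28 days = Mar 22, 2030.
The summary statement is released: Mar 22, 2030 + 34 days = Apr 25, 2030.
The funding decision is posted: Apr 25, 2030 + 18 days = May 13, 2030.
The award is activated: May 13, 2030 + 27 days = Jun 9, 2030.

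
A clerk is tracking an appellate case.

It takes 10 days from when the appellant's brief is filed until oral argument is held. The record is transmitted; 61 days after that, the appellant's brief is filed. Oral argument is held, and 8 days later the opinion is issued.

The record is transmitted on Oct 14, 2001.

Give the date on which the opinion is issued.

The record is transmitted: Oct 14, 2001.
The appellant's brief is filed: Oct 14, 2001 + 61 days = Dec 14, 2001.
Oral argument is held: Dec 14, 2001 + 10 days = Dec 24, 2001.
The opinion is issued: Dec 24, 2001 + 8 days = Jan 1, 2002.

Jan 1, 2002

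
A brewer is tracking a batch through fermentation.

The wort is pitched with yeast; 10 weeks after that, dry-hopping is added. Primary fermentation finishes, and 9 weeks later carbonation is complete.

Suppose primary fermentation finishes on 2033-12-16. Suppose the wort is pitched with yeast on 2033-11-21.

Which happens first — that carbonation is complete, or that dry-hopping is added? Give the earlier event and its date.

Dry-hopping is added — 2034-01-30

Primary fermentation finishes: Dec 16, 2033.
Carbonation is complete: Dec 16, 2033 + 9 weeks = Feb 17, 2034.
The wort is pitched with yeast: Nov 21, 2033.
Dry-hopping is added: Nov 21, 2033 + 10 weeks = Jan 30, 2034.
Comparing: carbonation is complete on Feb 17, 2034 vs dry-hopping is added on Jan 30, 2034. Earlier: dry-hopping is added.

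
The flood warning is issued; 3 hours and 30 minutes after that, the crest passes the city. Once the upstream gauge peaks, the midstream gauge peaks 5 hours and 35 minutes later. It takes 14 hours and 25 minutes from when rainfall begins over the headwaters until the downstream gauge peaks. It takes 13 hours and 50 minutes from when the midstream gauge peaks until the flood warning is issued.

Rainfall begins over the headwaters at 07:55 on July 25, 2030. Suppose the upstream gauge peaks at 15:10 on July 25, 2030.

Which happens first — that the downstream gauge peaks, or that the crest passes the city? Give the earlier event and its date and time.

The downstream gauge peaks — 22:20 on July 25, 2030

Rainfall begins over the headwaters: 07:55 Jul 25, 2030.
The downstream gauge peaks: 07:55 Jul 25, 2030 + 14h25m = 22:20 Jul 25, 2030.
The upstream gauge peaks: 15:10 Jul 25, 2030.
The midstream gauge peaks: 15:10 Jul 25, 2030 + 5h35m = 20:45 Jul 25, 2030.
The flood warning is issued: 20:45 Jul 25, 2030 + 13h50m = 10:35 Jul 26, 2030.
The crest passes the city: 10:35 Jul 26, 2030 + 3h30m = 14:05 Jul 26, 2030.
Comparing: the downstream gauge peaks at 22:20 Jul 25, 2030 vs the crest passes the city at 14:05 Jul 26, 2030. Earlier: the downstream gauge peaks.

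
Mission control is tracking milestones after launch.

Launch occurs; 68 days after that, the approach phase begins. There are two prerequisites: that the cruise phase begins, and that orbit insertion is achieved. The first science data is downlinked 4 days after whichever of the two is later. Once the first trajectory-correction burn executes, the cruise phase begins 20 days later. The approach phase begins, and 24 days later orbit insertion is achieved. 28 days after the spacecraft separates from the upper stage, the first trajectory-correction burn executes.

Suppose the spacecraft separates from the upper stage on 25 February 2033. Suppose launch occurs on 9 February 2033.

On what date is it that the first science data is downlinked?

The spacecraft separates from the upper stage: Feb 25, 2033.
The first trajectory-correction burn executes: Feb 25, 2033 + 28 days = Mar 25, 2033.
The cruise phase begins: Mar 25, 2033 + 20 days = Apr 14, 2033.
Launch occurs: Feb 9, 2033.
The approach phase begins: Feb 9, 2033 + 68 days = Apr 18, 2033.
Orbit insertion is achieved: Apr 18, 2033 + 24 days = May 12, 2033.
Both prerequisites met — the cruise phase begins (Apr 14, 2033), orbit insertion is achieved (May 12, 2033); the later is May 12, 2033.
The first science data is downlinked: May 12, 2033 + 4 days = May 16, 2033.

16 May 2033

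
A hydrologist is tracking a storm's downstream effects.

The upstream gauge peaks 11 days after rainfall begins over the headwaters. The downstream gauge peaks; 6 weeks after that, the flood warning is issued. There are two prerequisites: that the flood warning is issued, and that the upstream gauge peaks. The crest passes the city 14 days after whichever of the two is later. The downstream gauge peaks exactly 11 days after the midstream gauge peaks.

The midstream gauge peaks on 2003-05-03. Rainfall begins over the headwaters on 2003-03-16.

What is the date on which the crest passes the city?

The midstream gauge peaks: May 3, 2003.
The downstream gauge peaks: May 3, 2003 + 11 days = May 14, 2003.
The flood warning is issued: May 14, 2003 + 6 weeks = Jun 25, 2003.
Rainfall begins over the headwaters: Mar 16, 2003.
The upstream gauge peaks: Mar 16, 2003 + 11 days = Mar 27, 2003.
Both prerequisites met — the flood warning is issued (Jun 25, 2003), the upstream gauge peaks (Mar 27, 2003); the later is Jun 25, 2003.
The crest passes the city: Jun 25, 2003 + 14 days = Jul 9, 2003.

2003-07-09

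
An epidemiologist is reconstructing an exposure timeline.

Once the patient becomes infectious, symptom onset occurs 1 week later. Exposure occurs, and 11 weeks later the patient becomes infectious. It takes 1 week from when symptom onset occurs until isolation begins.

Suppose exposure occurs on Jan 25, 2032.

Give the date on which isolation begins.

Apr 25, 2032

Exposure occurs: Jan 25, 2032.
The patient becomes infectious: Jan 25, 2032 + 11 weeks = Apr 11, 2032.
Symptom onset occurs: Apr 11, 2032 + 1 week = Apr 18, 2032.
Isolation begins: Apr 18, 2032 + 1 week = Apr 25, 2032.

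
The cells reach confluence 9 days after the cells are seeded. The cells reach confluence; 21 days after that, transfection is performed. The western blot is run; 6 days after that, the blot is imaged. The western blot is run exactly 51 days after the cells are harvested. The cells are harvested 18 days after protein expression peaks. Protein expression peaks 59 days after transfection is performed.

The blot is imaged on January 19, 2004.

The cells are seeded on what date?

August 8, 2003

The blot is imaged: Jan 19, 2004.
The western blot is run: Jan 19, 2004 − 6 days = Jan 13, 2004.
The cells are harvested: Jan 13, 2004 − 51 days = Nov 23, 2003.
Protein expression peaks: Nov 23, 2003 − 18 days = Nov 5, 2003.
Transfection is performed: Nov 5, 2003 − 59 days = Sep 7, 2003.
The cells reach confluence: Sep 7, 2003 − 21 days = Aug 17, 2003.
The cells are seeded: Aug 17, 2003 − 9 days = Aug 8, 2003.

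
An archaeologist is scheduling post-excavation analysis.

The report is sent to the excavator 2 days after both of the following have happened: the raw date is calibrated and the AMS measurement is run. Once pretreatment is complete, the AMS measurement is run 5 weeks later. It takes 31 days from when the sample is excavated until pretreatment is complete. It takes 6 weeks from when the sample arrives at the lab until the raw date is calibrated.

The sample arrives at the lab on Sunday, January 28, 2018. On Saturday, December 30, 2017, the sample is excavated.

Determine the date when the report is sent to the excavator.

Tuesday, March 13, 2018

The sample arrives at the lab: Jan 28, 2018.
The raw date is calibrated: Jan 28, 2018 + 6 weeks = Mar 11, 2018.
The sample is excavated: Dec 30, 2017.
Pretreatment is complete: Dec 30, 2017 + 31 days = Jan 30, 2018.
The AMS measurement is run: Jan 30, 2018 + 5 weeks = Mar 6, 2018.
Both prerequisites met — the raw date is calibrated (Mar 11, 2018), the AMS measurement is run (Mar 6, 2018); the later is Mar 11, 2018.
The report is sent to the excavator: Mar 11, 2018 + 2 days = Mar 13, 2018.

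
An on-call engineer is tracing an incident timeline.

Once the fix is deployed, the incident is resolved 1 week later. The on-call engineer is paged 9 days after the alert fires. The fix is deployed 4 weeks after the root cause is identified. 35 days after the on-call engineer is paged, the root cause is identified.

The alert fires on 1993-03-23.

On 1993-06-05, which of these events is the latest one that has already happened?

The fix is deployed

The alert fires: Mar 23, 1993.
The on-call engineer is paged: Mar 23, 1993 + 9 days = Apr 1, 1993.
The root cause is identified: Apr 1, 1993 + 35 days = May 6, 1993.
The fix is deployed: May 6, 1993 + 4 weeks = Jun 3, 1993.
The incident is resolved: Jun 3, 1993 + 1 week = Jun 10, 1993.
Jun 5, 1993 falls between when the fix is deployed (Jun 3, 1993) and when the incident is resolved (Jun 10, 1993).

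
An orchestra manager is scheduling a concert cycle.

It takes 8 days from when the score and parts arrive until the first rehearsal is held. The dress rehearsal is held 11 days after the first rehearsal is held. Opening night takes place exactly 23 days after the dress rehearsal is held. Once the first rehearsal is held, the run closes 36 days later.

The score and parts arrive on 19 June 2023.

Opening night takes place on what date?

31 July 2023

The score and parts arrive: Jun 19, 2023.
The first rehearsal is held: Jun 19, 2023 + 8 days = Jun 27, 2023.
The dress rehearsal is held: Jun 27, 2023 + 11 days = Jul 8, 2023.
Opening night takes place: Jul 8, 2023 + 23 days = Jul 31, 2023.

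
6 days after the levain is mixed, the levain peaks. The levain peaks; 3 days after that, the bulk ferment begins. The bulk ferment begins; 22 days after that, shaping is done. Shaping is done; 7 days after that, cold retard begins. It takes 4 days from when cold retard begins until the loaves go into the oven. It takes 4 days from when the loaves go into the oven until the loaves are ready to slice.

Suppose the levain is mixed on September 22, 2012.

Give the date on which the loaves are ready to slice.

The levain is mixed: Sep 22, 2012.
The levain peaks: Sep 22, 2012 + 6 days = Sep 28, 2012.
The bulk ferment begins: Sep 28, 2012 + 3 days = Oct 1, 2012.
Shaping is done: Oct 1, 2012 + 22 days = Oct 23, 2012.
Cold retard begins: Oct 23, 2012 + 7 days = Oct 30, 2012.
The loaves go into the oven: Oct 30, 2012 + 4 days = Nov 3, 2012.
The loaves are ready to slice: Nov 3, 2012 + 4 days = Nov 7, 2012.

November 7, 2012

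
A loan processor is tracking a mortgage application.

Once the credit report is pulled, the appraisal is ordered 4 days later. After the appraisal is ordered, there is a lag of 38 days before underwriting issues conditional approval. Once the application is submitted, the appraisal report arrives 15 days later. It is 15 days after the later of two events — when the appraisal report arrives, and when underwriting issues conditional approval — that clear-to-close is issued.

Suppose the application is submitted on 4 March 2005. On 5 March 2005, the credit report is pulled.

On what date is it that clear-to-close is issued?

1 May 2005

The application is submitted: Mar 4, 2005.
The appraisal report arrives: Mar 4, 2005 + 15 days = Mar 19, 2005.
The credit report is pulled: Mar 5, 2005.
The appraisal is ordered: Mar 5, 2005 + 4 days = Mar 9, 2005.
Underwriting issues conditional approval: Mar 9, 2005 + 38 days = Apr 16, 2005.
Both prerequisites met — the appraisal report arrives (Mar 19, 2005), underwriting issues conditional approval (Apr 16, 2005); the later is Apr 16, 2005.
Clear-to-close is issued: Apr 16, 2005 + 15 days = May 1, 2005.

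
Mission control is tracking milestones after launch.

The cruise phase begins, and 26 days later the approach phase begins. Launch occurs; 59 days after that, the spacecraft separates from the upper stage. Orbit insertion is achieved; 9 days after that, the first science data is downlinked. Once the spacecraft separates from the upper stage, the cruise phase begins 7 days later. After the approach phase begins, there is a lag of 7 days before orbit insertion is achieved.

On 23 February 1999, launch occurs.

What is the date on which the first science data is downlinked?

11 June 1999

Launch occurs: Feb 23, 1999.
The spacecraft separates from the upper stage: Feb 23, 1999 + 59 days = Apr 23, 1999.
The cruise phase begins: Apr 23, 1999 + 7 days = Apr 30, 1999.
The approach phase begins: Apr 30, 1999 + 26 days = May 26, 1999.
Orbit insertion is achieved: May 26, 1999 + 7 days = Jun 2, 1999.
The first science data is downlinked: Jun 2, 1999 + 9 days = Jun 11, 1999.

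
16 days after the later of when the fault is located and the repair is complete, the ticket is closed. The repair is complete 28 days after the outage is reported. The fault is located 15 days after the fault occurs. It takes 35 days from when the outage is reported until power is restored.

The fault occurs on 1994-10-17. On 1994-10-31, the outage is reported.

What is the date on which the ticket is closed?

The fault occurs: Oct 17, 1994.
The fault is located: Oct 17, 1994 + 15 days = Nov 1, 1994.
The outage is reported: Oct 31, 1994.
The repair is complete: Oct 31, 1994 + 28 days = Nov 28, 1994.
Both prerequisites met — the fault is located (Nov 1, 1994), the repair is complete (Nov 28, 1994); the later is Nov 28, 1994.
The ticket is closed: Nov 28, 1994 + 16 days = Dec 14, 1994.

1994-12-14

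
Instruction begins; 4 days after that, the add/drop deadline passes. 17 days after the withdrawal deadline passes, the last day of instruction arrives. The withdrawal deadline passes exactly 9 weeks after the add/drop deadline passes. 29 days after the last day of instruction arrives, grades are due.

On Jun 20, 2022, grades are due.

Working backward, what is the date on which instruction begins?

Grades are due: Jun 20, 2022.
The last day of instruction arrives: Jun 20, 2022 − 29 days = May 22, 2022.
The withdrawal deadline passes: May 22, 2022 − 17 days = May 5, 2022.
The add/drop deadline passes: May 5, 2022 − 9 weeks = Mar 3, 2022.
Instruction begins: Mar 3, 2022 − 4 days = Feb 27, 2022.

Feb 27, 2022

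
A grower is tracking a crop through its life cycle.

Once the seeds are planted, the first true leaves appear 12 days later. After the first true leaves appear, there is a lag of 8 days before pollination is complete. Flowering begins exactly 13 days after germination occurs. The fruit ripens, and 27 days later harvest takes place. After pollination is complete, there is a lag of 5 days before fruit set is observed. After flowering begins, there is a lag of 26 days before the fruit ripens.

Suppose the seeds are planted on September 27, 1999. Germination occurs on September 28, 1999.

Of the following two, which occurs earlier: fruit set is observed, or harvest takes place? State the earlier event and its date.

Fruit set is observed — October 22, 1999

The seeds are planted: Sep 27, 1999.
The first true leaves appear: Sep 27, 1999 + 12 days = Oct 9, 1999.
Pollination is complete: Oct 9, 1999 + 8 days = Oct 17, 1999.
Fruit set is observed: Oct 17, 1999 + 5 days = Oct 22, 1999.
Germination occurs: Sep 28, 1999.
Flowering begins: Sep 28, 1999 + 13 days = Oct 11, 1999.
The fruit ripens: Oct 11, 1999 + 26 days = Nov 6, 1999.
Harvest takes place: Nov 6, 1999 + 27 days = Dec 3, 1999.
Comparing: fruit set is observed on Oct 22, 1999 vs harvest takes place on Dec 3, 1999. Earlier: fruit set is observed.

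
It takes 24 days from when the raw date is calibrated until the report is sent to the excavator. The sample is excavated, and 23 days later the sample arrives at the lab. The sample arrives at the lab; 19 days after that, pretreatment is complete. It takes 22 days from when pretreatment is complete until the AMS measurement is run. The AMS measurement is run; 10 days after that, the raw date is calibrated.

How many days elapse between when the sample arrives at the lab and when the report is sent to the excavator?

75 days

Causal path: the sample arrives at the lab → pretreatment is complete → the AMS measurement is run → the raw date is calibrated → the report is sent to the excavator.
Total delay along the path: 19 + 22 + 10 + 24 = 75 days.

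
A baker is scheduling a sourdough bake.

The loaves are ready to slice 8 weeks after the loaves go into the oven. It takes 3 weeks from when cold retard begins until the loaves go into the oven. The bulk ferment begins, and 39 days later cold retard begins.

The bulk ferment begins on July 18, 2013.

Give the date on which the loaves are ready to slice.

November 11, 2013

The bulk ferment begins: Jul 18, 2013.
Cold retard begins: Jul 18, 2013 + 39 days = Aug 26, 2013.
The loaves go into the oven: Aug 26, 2013 + 3 weeks = Sep 16, 2013.
The loaves are ready to slice: Sep 16, 2013 + 8 weeks = Nov 11, 2013.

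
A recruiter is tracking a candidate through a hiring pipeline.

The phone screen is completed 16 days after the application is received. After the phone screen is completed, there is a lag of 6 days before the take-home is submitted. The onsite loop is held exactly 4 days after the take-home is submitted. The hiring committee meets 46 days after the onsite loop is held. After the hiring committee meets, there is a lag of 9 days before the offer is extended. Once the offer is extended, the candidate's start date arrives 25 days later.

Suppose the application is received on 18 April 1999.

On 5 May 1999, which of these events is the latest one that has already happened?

The phone screen is completed

The application is received: Apr 18, 1999.
The phone screen is completed: Apr 18, 1999 + 16 days = May 4, 1999.
The take-home is submitted: May 4, 1999 + 6 days = May 10, 1999.
The onsite loop is held: May 10, 1999 + 4 days = May 14, 1999.
The hiring committee meets: May 14, 1999 + 46 days = Jun 29, 1999.
The offer is extended: Jun 29, 1999 + 9 days = Jul 8, 1999.
The candidate's start date arrives: Jul 8, 1999 + 25 days = Aug 2, 1999.
May 5, 1999 falls between when the phone screen is completed (May 4, 1999) and when the take-home is submitted (May 10, 1999).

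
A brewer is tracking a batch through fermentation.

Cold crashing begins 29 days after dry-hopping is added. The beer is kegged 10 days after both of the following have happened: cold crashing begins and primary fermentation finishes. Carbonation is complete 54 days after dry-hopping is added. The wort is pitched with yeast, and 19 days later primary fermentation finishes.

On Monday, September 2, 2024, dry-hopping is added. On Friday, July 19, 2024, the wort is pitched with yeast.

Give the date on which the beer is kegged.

Dry-hopping is added: Sep 2, 2024.
Cold crashing begins: Sep 2, 2024 + 29 days = Oct 1, 2024.
The wort is pitched with yeast: Jul 19, 2024.
Primary fermentation finishes: Jul 19, 2024 + 19 days = Aug 7, 2024.
Both prerequisites met — cold crashing begins (Oct 1, 2024), primary fermentation finishes (Aug 7, 2024); the later is Oct 1, 2024.
The beer is kegged: Oct 1, 2024 + 10 days = Oct 11, 2024.

Friday, October 11, 2024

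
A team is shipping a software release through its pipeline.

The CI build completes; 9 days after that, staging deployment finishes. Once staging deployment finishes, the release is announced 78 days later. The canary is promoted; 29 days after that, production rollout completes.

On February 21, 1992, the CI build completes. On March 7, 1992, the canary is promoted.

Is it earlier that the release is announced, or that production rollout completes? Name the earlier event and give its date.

The CI build completes: Feb 21, 1992.
Staging deployment finishes: Feb 21, 1992 + 9 days = Mar 1, 1992.
The release is announced: Mar 1, 1992 + 78 days = May 18, 1992.
The canary is promoted: Mar 7, 1992.
Production rollout completes: Mar 7, 1992 + 29 days = Apr 5, 1992.
Comparing: the release is announced on May 18, 1992 vs production rollout completes on Apr 5, 1992. Earlier: production rollout completes.

Production rollout completes — April 5, 1992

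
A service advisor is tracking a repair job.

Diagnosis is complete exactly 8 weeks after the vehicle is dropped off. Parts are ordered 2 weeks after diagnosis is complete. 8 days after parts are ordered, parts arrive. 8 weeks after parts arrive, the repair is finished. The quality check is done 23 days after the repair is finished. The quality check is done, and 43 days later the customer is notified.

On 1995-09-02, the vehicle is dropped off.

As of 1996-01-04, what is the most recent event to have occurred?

The vehicle is dropped off: Sep 2, 1995.
Diagnosis is complete: Sep 2, 1995 + 8 weeks = Oct 28, 1995.
Parts are ordered: Oct 28, 1995 + 2 weeks = Nov 11, 1995.
Parts arrive: Nov 11, 1995 + 8 days = Nov 19, 1995.
The repair is finished: Nov 19, 1995 + 8 weeks = Jan 14, 1996.
The quality check is done: Jan 14, 1996 + 23 days = Feb 6, 1996.
The customer is notified: Feb 6, 1996 + 43 days = Mar 20, 1996.
Jan 4, 1996 falls between when parts arrive (Nov 19, 1995) and when the repair is finished (Jan 14, 1996).

Parts arrive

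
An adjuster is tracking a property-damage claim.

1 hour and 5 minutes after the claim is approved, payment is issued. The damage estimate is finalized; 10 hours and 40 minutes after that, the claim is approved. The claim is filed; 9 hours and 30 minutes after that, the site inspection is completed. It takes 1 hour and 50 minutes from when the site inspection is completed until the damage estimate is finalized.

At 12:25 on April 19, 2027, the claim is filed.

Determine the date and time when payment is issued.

11:30 on April 20, 2027

The claim is filed: 12:25 Apr 19, 2027.
The site inspection is completed: 12:25 Apr 19, 2027 + 9h30m = 21:55 Apr 19, 2027.
The damage estimate is finalized: 21:55 Apr 19, 2027 + 1h50m = 23:45 Apr 19, 2027.
The claim is approved: 23:45 Apr 19, 2027 + 10h40m = 10:25 Apr 20, 2027.
Payment is issued: 10:25 Apr 20, 2027 + 1h05m = 11:30 Apr 20, 2027.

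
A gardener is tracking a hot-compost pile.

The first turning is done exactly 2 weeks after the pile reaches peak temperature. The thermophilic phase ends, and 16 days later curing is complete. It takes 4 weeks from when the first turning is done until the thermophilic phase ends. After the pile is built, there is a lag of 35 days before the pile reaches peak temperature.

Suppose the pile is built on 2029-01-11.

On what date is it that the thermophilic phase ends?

The pile is built: Jan 11, 2029.
The pile reaches peak temperature: Jan 11, 2029 + 35 days = Feb 15, 2029.
The first turning is done: Feb 15, 2029 + 2 weeks = Mar 1, 2029.
The thermophilic phase ends: Mar 1, 2029 + 4 weeks = Mar 29, 2029.

2029-03-29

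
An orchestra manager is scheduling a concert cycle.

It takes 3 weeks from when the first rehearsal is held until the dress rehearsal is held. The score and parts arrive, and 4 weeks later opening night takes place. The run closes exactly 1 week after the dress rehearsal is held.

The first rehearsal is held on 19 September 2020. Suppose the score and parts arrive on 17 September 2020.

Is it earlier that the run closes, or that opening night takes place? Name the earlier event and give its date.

The first rehearsal is held: Sep 19, 2020.
The dress rehearsal is held: Sep 19, 2020 + 3 weeks = Oct 10, 2020.
The run closes: Oct 10, 2020 + 1 week = Oct 17, 2020.
The score and parts arrive: Sep 17, 2020.
Opening night takes place: Sep 17, 2020 + 4 weeks = Oct 15, 2020.
Comparing: the run closes on Oct 17, 2020 vs opening night takes place on Oct 15, 2020. Earlier: opening night takes place.

Opening night takes place — 15 October 2020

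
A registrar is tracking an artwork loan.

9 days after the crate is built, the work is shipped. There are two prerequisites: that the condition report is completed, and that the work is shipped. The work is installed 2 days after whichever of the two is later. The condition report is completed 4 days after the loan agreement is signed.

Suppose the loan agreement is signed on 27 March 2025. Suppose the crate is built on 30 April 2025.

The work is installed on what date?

11 May 2025

The loan agreement is signed: Mar 27, 2025.
The condition report is completed: Mar 27, 2025 + 4 days = Mar 31, 2025.
The crate is built: Apr 30, 2025.
The work is shipped: Apr 30, 2025 + 9 days = May 9, 2025.
Both prerequisites met — the condition report is completed (Mar 31, 2025), the work is shipped (May 9, 2025); the later is May 9, 2025.
The work is installed: May 9, 2025 + 2 days = May 11, 2025.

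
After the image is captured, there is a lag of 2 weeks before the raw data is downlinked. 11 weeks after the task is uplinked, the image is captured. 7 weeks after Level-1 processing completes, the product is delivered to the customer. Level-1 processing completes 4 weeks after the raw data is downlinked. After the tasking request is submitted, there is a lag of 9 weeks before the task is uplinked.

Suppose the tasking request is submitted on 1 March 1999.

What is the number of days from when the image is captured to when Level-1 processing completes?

42 days

Causal path: the image is captured → the raw data is downlinked → Level-1 processing completes.
Total delay along the path: 2 + 4 weeks = 6 weeks = 42 days.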